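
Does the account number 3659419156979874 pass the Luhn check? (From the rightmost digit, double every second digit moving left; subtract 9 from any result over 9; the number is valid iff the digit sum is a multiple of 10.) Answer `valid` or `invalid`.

valid

From the right, keep odd positions and double even positions (subtract 9 from any doubled value over 9):
  doubled (positions 2,4,...): 5 9 9 1 9 8 1 6 → sum 48
  kept (positions 1,3,...): 4 8 7 6 1 1 9 6 → sum 42
Total = 90.
90 mod 10 = 0, so the number is valid.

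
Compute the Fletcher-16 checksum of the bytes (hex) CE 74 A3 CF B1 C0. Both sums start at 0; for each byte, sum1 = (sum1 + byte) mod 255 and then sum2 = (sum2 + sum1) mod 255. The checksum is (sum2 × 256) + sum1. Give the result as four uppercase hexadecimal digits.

4129

Running sums (mod 255):
  after byte 0 (CE): sum1=206, sum2=206
  after byte 1 (74): sum1=67, sum2=18
  after byte 2 (A3): sum1=230, sum2=248
  after byte 3 (CF): sum1=182, sum2=175
  after byte 4 (B1): sum1=104, sum2=24
  after byte 5 (C0): sum1=41, sum2=65
Checksum = sum2·256 + sum1 = 65·256 + 41 = 16681 = 0x4129.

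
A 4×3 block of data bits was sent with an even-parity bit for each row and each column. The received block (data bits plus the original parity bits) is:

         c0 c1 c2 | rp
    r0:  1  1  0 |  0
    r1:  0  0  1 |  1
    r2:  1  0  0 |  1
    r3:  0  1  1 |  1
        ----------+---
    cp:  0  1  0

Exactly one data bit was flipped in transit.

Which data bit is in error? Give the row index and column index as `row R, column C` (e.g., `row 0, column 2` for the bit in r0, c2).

row 3, column 1

Recompute each row's even parity and compare to rp:
  r0: data parity 0, sent rp 0 → ok
  r1: data parity 1, sent rp 1 → ok
  r2: data parity 1, sent rp 1 → ok
  r3: data parity 0, sent rp 1 → mismatch
Recompute each column's even parity and compare to cp:
  c0: data parity 0, sent cp 0 → ok
  c1: data parity 0, sent cp 1 → mismatch
  c2: data parity 0, sent cp 0 → ok
Exactly one row (r3) and one column (c1) fail → the flipped bit is at their intersection.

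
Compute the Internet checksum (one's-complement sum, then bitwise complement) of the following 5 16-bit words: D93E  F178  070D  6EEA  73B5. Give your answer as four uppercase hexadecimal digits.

One's-complement addition (fold any carry out of bit 15 back into bit 0):
  0xD93E + 0xF178 = 0x1CAB6 → wrap carry → 0xCAB7
  0xCAB7 + 0x070D = 0x0D1C4
  0xD1C4 + 0x6EEA = 0x140AE → wrap carry → 0x40AF
  0x40AF + 0x73B5 = 0x0B464
One's-complement sum = 0xB464.
Checksum = ~0xB464 & 0xFFFF = 0x4B9B.

4B9B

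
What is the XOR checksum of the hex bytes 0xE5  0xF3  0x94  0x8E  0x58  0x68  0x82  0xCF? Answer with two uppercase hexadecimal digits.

71

XOR the bytes together:
  start with 0xE5
  0xE5 ⊕ 0xF3 = 0x16
  0x16 ⊕ 0x94 = 0x82
  0x82 ⊕ 0x8E = 0x0C
  0x0C ⊕ 0x58 = 0x54
  0x54 ⊕ 0x68 = 0x3C
  0x3C ⊕ 0x82 = 0xBE
  0xBE ⊕ 0xCF = 0x71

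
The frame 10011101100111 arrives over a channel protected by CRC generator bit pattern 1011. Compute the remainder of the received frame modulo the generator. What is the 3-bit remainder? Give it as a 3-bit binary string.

101

Modulo-2 division of 10011101100111 by 1011:
  pos 0: 1001 XOR 1011 = 0010
  pos 2: 1011 XOR 1011 = 0000
  pos 7: 1100 XOR 1011 = 0111
  pos 8: 1111 XOR 1011 = 0100
  pos 9: 1001 XOR 1011 = 0010
Remainder = 101 (nonzero — an error is detected).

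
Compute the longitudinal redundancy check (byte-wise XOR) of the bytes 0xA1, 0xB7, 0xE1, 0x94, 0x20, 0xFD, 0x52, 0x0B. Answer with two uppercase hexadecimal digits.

E7

XOR the bytes together:
  start with 0xA1
  0xA1 ⊕ 0xB7 = 0x16
  0x16 ⊕ 0xE1 = 0xF7
  0xF7 ⊕ 0x94 = 0x63
  0x63 ⊕ 0x20 = 0x43
  0x43 ⊕ 0xFD = 0xBE
  0xBE ⊕ 0x52 = 0xEC
  0xEC ⊕ 0x0B = 0xE7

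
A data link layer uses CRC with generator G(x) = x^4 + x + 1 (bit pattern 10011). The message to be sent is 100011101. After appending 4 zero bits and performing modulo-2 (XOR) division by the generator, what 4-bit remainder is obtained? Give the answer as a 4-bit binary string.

Append 4 zeros: 1000111010000. Divide by 10011 (XOR where the leading bit is 1):
  pos 0: 10001 XOR 10011 = 00010
  pos 3: 10110 XOR 10011 = 00101
  pos 5: 10110 XOR 10011 = 00101
  pos 7: 10100 XOR 10011 = 00111
Remainder (last 4 bits) = 1110. This is the CRC / FCS.

1110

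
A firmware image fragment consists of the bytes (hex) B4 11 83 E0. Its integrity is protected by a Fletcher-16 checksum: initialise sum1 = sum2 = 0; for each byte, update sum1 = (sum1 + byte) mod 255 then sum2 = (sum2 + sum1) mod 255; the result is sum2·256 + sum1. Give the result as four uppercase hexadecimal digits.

ED2A

Running sums (mod 255):
  after byte 0 (B4): sum1=180, sum2=180
  after byte 1 (11): sum1=197, sum2=122
  after byte 2 (83): sum1=73, sum2=195
  after byte 3 (E0): sum1=42, sum2=237
Checksum = sum2·256 + sum1 = 237·256 + 42 = 60714 = 0xED2A.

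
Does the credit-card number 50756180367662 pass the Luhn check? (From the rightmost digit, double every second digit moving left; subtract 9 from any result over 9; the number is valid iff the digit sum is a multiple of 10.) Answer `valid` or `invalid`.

valid

From the right, keep odd positions and double even positions (subtract 9 from any doubled value over 9):
  doubled (positions 2,4,...): 3 5 6 7 3 5 1 → sum 30
  kept (positions 1,3,...): 2 6 6 0 1 5 0 → sum 20
Total = 50.
50 mod 10 = 0, so the number is valid.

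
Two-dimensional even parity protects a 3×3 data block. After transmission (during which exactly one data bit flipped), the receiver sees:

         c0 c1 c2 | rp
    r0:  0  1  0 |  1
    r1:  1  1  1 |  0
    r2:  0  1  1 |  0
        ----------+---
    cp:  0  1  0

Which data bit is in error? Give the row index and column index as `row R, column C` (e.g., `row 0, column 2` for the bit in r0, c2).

Recompute each row's even parity and compare to rp:
  r0: data parity 1, sent rp 1 → ok
  r1: data parity 1, sent rp 0 → mismatch
  r2: data parity 0, sent rp 0 → ok
Recompute each column's even parity and compare to cp:
  c0: data parity 1, sent cp 0 → mismatch
  c1: data parity 1, sent cp 1 → ok
  c2: data parity 0, sent cp 0 → ok
Exactly one row (r1) and one column (c0) fail → the flipped bit is at their intersection.

row 1, column 0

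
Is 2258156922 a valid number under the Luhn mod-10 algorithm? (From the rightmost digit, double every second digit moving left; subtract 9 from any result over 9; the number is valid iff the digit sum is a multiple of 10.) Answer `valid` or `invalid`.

From the right, keep odd positions and double even positions (subtract 9 from any doubled value over 9):
  doubled (positions 2,4,...): 4 3 2 1 4 → sum 14
  kept (positions 1,3,...): 2 9 5 8 2 → sum 26
Total = 40.
40 mod 10 = 0, so the number is valid.

valid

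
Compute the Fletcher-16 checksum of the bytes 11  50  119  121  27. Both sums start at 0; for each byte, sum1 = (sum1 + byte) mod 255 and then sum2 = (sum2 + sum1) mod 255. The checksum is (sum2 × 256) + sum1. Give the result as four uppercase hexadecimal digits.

7449

Running sums (mod 255):
  after byte 0 (11): sum1=11, sum2=11
  after byte 1 (50): sum1=61, sum2=72
  after byte 2 (119): sum1=180, sum2=252
  after byte 3 (121): sum1=46, sum2=43
  after byte 4 (27): sum1=73, sum2=116
Checksum = sum2·256 + sum1 = 116·256 + 73 = 29769 = 0x7449.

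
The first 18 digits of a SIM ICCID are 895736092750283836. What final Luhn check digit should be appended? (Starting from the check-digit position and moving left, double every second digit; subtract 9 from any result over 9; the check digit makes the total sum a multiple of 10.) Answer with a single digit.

1

Partial digits right→left: 6 3 8 3 8 2 0 5 7 2 9 0 6 3 7 5 9 8
Double every second digit counting from the check-digit position (so the 1st, 3rd, 5th, ... of the partial from the right).
  doubled (with −9 where >9): 3 7 7 0 5 9 3 5 9 → sum 48
  kept as-is: 3 3 2 5 2 0 3 5 8 → sum 31
Total = 48 + 31 = 79.
Check digit = (10 − (79 mod 10)) mod 10 = 1.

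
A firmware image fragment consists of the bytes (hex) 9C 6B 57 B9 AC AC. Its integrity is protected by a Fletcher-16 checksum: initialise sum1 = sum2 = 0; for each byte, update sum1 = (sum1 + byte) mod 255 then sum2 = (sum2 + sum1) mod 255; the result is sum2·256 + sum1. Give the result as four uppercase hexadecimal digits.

Running sums (mod 255):
  after byte 0 (9C): sum1=156, sum2=156
  after byte 1 (6B): sum1=8, sum2=164
  after byte 2 (57): sum1=95, sum2=4
  after byte 3 (B9): sum1=25, sum2=29
  after byte 4 (AC): sum1=197, sum2=226
  after byte 5 (AC): sum1=114, sum2=85
Checksum = sum2·256 + sum1 = 85·256 + 114 = 21874 = 0x5572.

5572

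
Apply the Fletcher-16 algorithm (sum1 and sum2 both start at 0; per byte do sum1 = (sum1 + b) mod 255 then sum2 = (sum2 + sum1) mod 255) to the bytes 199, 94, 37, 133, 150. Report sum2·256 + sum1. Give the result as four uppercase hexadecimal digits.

Running sums (mod 255):
  after byte 0 (199): sum1=199, sum2=199
  after byte 1 (94): sum1=38, sum2=237
  after byte 2 (37): sum1=75, sum2=57
  after byte 3 (133): sum1=208, sum2=10
  after byte 4 (150): sum1=103, sum2=113
Checksum = sum2·256 + sum1 = 113·256 + 103 = 29031 = 0x7167.

7167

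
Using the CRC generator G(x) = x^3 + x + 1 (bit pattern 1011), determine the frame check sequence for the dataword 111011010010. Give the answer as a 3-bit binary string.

Append 3 zeros: 111011010010000. Divide by 1011 (XOR where the leading bit is 1):
  pos 0: 1110 XOR 1011 = 0101
  pos 1: 1011 XOR 1011 = 0000
  pos 5: 1010 XOR 1011 = 0001
  pos 8: 1010 XOR 1011 = 0001
  pos 11: 1000 XOR 1011 = 0011
Remainder (last 3 bits) = 011. This is the CRC / FCS.

011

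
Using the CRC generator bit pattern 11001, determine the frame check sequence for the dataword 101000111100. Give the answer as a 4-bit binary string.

Append 4 zeros: 1010001111000000. Divide by 11001 (XOR where the leading bit is 1):
  pos 0: 10100 XOR 11001 = 01101
  pos 1: 11010 XOR 11001 = 00011
  pos 4: 11111 XOR 11001 = 00110
  pos 6: 11010 XOR 11001 = 00011
  pos 9: 11000 XOR 11001 = 00001
Remainder (last 4 bits) = 0100. This is the CRC / FCS.

0100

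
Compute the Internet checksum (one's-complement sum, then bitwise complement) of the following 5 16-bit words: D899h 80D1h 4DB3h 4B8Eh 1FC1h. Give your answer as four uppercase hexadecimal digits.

One's-complement addition (fold any carry out of bit 15 back into bit 0):
  0xD899 + 0x80D1 = 0x1596A → wrap carry → 0x596B
  0x596B + 0x4DB3 = 0x0A71E
  0xA71E + 0x4B8E = 0x0F2AC
  0xF2AC + 0x1FC1 = 0x1126D → wrap carry → 0x126E
One's-complement sum = 0x126E.
Checksum = ~0x126E & 0xFFFF = 0xED91.

ED91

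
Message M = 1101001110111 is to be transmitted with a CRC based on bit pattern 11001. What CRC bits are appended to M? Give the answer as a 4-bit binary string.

Append 4 zeros: 11010011101110000. Divide by 11001 (XOR where the leading bit is 1):
  pos 0: 11010 XOR 11001 = 00011
  pos 3: 11011 XOR 11001 = 00010
  pos 6: 10101 XOR 11001 = 01100
  pos 7: 11001 XOR 11001 = 00000
  pos 12: 10000 XOR 11001 = 01001
Remainder (last 4 bits) = 1001. This is the CRC / FCS.

1001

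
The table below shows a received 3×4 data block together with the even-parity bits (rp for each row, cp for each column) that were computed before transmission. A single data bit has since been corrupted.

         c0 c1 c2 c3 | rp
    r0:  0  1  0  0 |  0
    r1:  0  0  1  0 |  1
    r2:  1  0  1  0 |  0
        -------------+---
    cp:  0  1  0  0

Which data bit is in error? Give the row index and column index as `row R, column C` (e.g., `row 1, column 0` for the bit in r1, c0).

row 0, column 0

Recompute each row's even parity and compare to rp:
  r0: data parity 1, sent rp 0 → mismatch
  r1: data parity 1, sent rp 1 → ok
  r2: data parity 0, sent rp 0 → ok
Recompute each column's even parity and compare to cp:
  c0: data parity 1, sent cp 0 → mismatch
  c1: data parity 1, sent cp 1 → ok
  c2: data parity 0, sent cp 0 → ok
  c3: data parity 0, sent cp 0 → ok
Exactly one row (r0) and one column (c0) fail → the flipped bit is at their intersection.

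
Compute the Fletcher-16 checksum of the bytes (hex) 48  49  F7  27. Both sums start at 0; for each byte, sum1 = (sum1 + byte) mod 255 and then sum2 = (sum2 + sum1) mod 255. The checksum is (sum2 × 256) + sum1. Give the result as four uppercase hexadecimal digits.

14B0

Running sums (mod 255):
  after byte 0 (48): sum1=72, sum2=72
  after byte 1 (49): sum1=145, sum2=217
  after byte 2 (F7): sum1=137, sum2=99
  after byte 3 (27): sum1=176, sum2=20
Checksum = sum2·256 + sum1 = 20·256 + 176 = 5296 = 0x14B0.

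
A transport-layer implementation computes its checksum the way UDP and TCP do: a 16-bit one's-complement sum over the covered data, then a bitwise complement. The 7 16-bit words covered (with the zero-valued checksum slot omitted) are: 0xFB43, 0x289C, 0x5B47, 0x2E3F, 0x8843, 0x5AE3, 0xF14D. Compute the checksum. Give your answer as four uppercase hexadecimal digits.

One's-complement addition (fold any carry out of bit 15 back into bit 0):
  0xFB43 + 0x289C = 0x123DF → wrap carry → 0x23E0
  0x23E0 + 0x5B47 = 0x07F27
  0x7F27 + 0x2E3F = 0x0AD66
  0xAD66 + 0x8843 = 0x135A9 → wrap carry → 0x35AA
  0x35AA + 0x5AE3 = 0x0908D
  0x908D + 0xF14D = 0x181DA → wrap carry → 0x81DB
One's-complement sum = 0x81DB.
Checksum = ~0x81DB & 0xFFFF = 0x7E24.

7E24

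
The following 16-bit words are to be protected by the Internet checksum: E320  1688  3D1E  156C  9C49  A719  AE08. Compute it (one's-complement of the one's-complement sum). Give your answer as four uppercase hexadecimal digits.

C260

One's-complement addition (fold any carry out of bit 15 back into bit 0):
  0xE320 + 0x1688 = 0x0F9A8
  0xF9A8 + 0x3D1E = 0x136C6 → wrap carry → 0x36C7
  0x36C7 + 0x156C = 0x04C33
  0x4C33 + 0x9C49 = 0x0E87C
  0xE87C + 0xA719 = 0x18F95 → wrap carry → 0x8F96
  0x8F96 + 0xAE08 = 0x13D9E → wrap carry → 0x3D9F
One's-complement sum = 0x3D9F.
Checksum = ~0x3D9F & 0xFFFF = 0xC260.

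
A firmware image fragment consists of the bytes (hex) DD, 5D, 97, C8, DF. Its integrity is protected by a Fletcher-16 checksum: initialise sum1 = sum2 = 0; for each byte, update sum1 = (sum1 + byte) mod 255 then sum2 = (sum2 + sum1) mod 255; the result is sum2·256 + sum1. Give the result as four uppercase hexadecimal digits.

037B

Running sums (mod 255):
  after byte 0 (DD): sum1=221, sum2=221
  after byte 1 (5D): sum1=59, sum2=25
  after byte 2 (97): sum1=210, sum2=235
  after byte 3 (C8): sum1=155, sum2=135
  after byte 4 (DF): sum1=123, sum2=3
Checksum = sum2·256 + sum1 = 3·256 + 123 = 891 = 0x037B.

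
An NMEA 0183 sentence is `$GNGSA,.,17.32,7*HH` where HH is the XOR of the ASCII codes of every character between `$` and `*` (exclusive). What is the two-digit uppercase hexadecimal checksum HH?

XOR the ASCII codes of the payload characters:
  'G' = 0x47 → acc = 0x47
  'N' = 0x4E → acc = 0x09
  'G' = 0x47 → acc = 0x4E
  'S' = 0x53 → acc = 0x1D
  'A' = 0x41 → acc = 0x5C
  ',' = 0x2C → acc = 0x70
  '.' = 0x2E → acc = 0x5E
  ',' = 0x2C → acc = 0x72
  '1' = 0x31 → acc = 0x43
  '7' = 0x37 → acc = 0x74
  '.' = 0x2E → acc = 0x5A
  '3' = 0x33 → acc = 0x69
  '2' = 0x32 → acc = 0x5B
  ',' = 0x2C → acc = 0x77
  '7' = 0x37 → acc = 0x40
Checksum = 0x40.

40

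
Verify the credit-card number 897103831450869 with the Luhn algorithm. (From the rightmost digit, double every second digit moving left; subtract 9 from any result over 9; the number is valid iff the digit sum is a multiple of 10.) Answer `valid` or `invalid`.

From the right, keep odd positions and double even positions (subtract 9 from any doubled value over 9):
  doubled (positions 2,4,...): 3 0 8 6 6 2 9 → sum 34
  kept (positions 1,3,...): 9 8 5 1 8 0 7 8 → sum 46
Total = 80.
80 mod 10 = 0, so the number is valid.

valid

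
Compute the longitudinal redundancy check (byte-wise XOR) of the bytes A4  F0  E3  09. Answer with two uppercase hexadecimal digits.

BE

XOR the bytes together:
  start with 0xA4
  0xA4 ⊕ 0xF0 = 0x54
  0x54 ⊕ 0xE3 = 0xB7
  0xB7 ⊕ 0x09 = 0xBE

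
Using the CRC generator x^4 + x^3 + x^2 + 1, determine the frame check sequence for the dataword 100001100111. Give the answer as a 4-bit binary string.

1010

Append 4 zeros: 1000011001110000. Divide by 11101 (XOR where the leading bit is 1):
  pos 0: 10000 XOR 11101 = 01101
  pos 1: 11011 XOR 11101 = 00110
  pos 3: 11010 XOR 11101 = 00111
  pos 5: 11101 XOR 11101 = 00000
  pos 10: 11000 XOR 11101 = 00101
Remainder (last 4 bits) = 1010. This is the CRC / FCS.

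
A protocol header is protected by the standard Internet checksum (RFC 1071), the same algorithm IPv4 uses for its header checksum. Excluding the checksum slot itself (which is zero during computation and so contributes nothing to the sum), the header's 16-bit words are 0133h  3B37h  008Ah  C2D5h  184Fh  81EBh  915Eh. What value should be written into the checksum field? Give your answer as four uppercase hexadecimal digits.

One's-complement addition (fold any carry out of bit 15 back into bit 0):
  0x0133 + 0x3B37 = 0x03C6A
  0x3C6A + 0x008A = 0x03CF4
  0x3CF4 + 0xC2D5 = 0x0FFC9
  0xFFC9 + 0x184F = 0x11818 → wrap carry → 0x1819
  0x1819 + 0x81EB = 0x09A04
  0x9A04 + 0x915E = 0x12B62 → wrap carry → 0x2B63
One's-complement sum = 0x2B63.
Checksum = ~0x2B63 & 0xFFFF = 0xD49C.

D49C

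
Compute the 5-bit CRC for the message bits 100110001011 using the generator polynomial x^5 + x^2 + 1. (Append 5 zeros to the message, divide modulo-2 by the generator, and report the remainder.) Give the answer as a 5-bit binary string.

01011

Append 5 zeros: 10011000101100000. Divide by 100101 (XOR where the leading bit is 1):
  pos 0: 100110 XOR 100101 = 000011
  pos 4: 110010 XOR 100101 = 010111
  pos 5: 101111 XOR 100101 = 001010
  pos 7: 101010 XOR 100101 = 001111
  pos 9: 111100 XOR 100101 = 011001
  pos 10: 110010 XOR 100101 = 010111
  pos 11: 101110 XOR 100101 = 001011
Remainder (last 5 bits) = 01011. This is the CRC / FCS.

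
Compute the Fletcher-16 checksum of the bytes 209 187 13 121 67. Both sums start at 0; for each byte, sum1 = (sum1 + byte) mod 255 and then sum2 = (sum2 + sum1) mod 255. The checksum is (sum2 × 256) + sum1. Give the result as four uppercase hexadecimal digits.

Running sums (mod 255):
  after byte 0 (209): sum1=209, sum2=209
  after byte 1 (187): sum1=141, sum2=95
  after byte 2 (13): sum1=154, sum2=249
  after byte 3 (121): sum1=20, sum2=14
  after byte 4 (67): sum1=87, sum2=101
Checksum = sum2·256 + sum1 = 101·256 + 87 = 25943 = 0x6557.

6557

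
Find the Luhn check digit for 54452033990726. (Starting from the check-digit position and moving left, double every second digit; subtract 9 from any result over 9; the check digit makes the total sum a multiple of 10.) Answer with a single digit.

Partial digits right→left: 6 2 7 0 9 9 3 3 0 2 5 4 4 5
Double every second digit counting from the check-digit position (so the 1st, 3rd, 5th, ... of the partial from the right).
  doubled (with −9 where >9): 3 5 9 6 0 1 8 → sum 32
  kept as-is: 2 0 9 3 2 4 5 → sum 25
Total = 32 + 25 = 57.
Check digit = (10 − (57 mod 10)) mod 10 = 3.

3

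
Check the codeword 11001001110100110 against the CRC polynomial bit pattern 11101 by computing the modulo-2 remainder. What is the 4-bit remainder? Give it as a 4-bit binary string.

Modulo-2 division of 11001001110100110 by 11101:
  pos 0: 11001 XOR 11101 = 00100
  pos 2: 10000 XOR 11101 = 01101
  pos 3: 11011 XOR 11101 = 00110
  pos 5: 11011 XOR 11101 = 00110
  pos 7: 11001 XOR 11101 = 00100
  pos 9: 10000 XOR 11101 = 01101
  pos 10: 11011 XOR 11101 = 00110
  pos 12: 11010 XOR 11101 = 00111
Remainder = 0111 (nonzero — an error is detected).

0111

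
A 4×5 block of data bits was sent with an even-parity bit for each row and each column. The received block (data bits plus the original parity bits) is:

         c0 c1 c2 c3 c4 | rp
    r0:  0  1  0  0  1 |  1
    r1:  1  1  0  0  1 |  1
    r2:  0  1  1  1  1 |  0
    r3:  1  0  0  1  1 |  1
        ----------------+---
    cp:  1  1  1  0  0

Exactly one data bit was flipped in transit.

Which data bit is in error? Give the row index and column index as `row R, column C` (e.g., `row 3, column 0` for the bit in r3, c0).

row 0, column 0

Recompute each row's even parity and compare to rp:
  r0: data parity 0, sent rp 1 → mismatch
  r1: data parity 1, sent rp 1 → ok
  r2: data parity 0, sent rp 0 → ok
  r3: data parity 1, sent rp 1 → ok
Recompute each column's even parity and compare to cp:
  c0: data parity 0, sent cp 1 → mismatch
  c1: data parity 1, sent cp 1 → ok
  c2: data parity 1, sent cp 1 → ok
  c3: data parity 0, sent cp 0 → ok
  c4: data parity 0, sent cp 0 → ok
Exactly one row (r0) and one column (c0) fail → the flipped bit is at their intersection.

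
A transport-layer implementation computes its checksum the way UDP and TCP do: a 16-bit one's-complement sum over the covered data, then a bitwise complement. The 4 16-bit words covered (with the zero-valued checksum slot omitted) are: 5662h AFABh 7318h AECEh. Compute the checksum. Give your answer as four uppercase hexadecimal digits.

D80A

One's-complement addition (fold any carry out of bit 15 back into bit 0):
  0x5662 + 0xAFAB = 0x1060D → wrap carry → 0x060E
  0x060E + 0x7318 = 0x07926
  0x7926 + 0xAECE = 0x127F4 → wrap carry → 0x27F5
One's-complement sum = 0x27F5.
Checksum = ~0x27F5 & 0xFFFF = 0xD80A.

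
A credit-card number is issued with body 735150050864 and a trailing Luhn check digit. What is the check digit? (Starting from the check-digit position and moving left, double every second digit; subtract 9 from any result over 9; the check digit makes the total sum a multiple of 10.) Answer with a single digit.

3

Partial digits right→left: 4 6 8 0 5 0 0 5 1 5 3 7
Double every second digit counting from the check-digit position (so the 1st, 3rd, 5th, ... of the partial from the right).
  doubled (with −9 where >9): 8 7 1 0 2 6 → sum 24
  kept as-is: 6 0 0 5 5 7 → sum 23
Total = 24 + 23 = 47.
Check digit = (10 − (47 mod 10)) mod 10 = 3.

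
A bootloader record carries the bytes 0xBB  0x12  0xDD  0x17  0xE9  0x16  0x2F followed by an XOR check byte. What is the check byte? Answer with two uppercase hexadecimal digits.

B3

XOR the bytes together:
  start with 0xBB
  0xBB ⊕ 0x12 = 0xA9
  0xA9 ⊕ 0xDD = 0x74
  0x74 ⊕ 0x17 = 0x63
  0x63 ⊕ 0xE9 = 0x8A
  0x8A ⊕ 0x16 = 0x9C
  0x9C ⊕ 0x2F = 0xB3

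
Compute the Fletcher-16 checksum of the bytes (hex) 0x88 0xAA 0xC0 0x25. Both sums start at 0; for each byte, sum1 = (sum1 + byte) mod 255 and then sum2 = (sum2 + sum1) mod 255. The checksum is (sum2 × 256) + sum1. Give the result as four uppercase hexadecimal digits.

C819

Running sums (mod 255):
  after byte 0 (0x88): sum1=136, sum2=136
  after byte 1 (0xAA): sum1=51, sum2=187
  after byte 2 (0xC0): sum1=243, sum2=175
  after byte 3 (0x25): sum1=25, sum2=200
Checksum = sum2·256 + sum1 = 200·256 + 25 = 51225 = 0xC819.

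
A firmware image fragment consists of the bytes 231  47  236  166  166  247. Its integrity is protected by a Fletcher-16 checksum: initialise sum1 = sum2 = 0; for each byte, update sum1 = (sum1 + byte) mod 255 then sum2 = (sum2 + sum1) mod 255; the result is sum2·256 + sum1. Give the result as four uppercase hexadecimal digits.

4849

Running sums (mod 255):
  after byte 0 (231): sum1=231, sum2=231
  after byte 1 (47): sum1=23, sum2=254
  after byte 2 (236): sum1=4, sum2=3
  after byte 3 (166): sum1=170, sum2=173
  after byte 4 (166): sum1=81, sum2=254
  after byte 5 (247): sum1=73, sum2=72
Checksum = sum2·256 + sum1 = 72·256 + 73 = 18505 = 0x4849.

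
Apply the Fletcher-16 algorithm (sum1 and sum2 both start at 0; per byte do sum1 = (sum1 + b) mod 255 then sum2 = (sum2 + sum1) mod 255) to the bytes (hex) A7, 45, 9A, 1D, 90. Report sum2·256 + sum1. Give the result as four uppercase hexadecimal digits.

F535

Running sums (mod 255):
  after byte 0 (A7): sum1=167, sum2=167
  after byte 1 (45): sum1=236, sum2=148
  after byte 2 (9A): sum1=135, sum2=28
  after byte 3 (1D): sum1=164, sum2=192
  after byte 4 (90): sum1=53, sum2=245
Checksum = sum2·256 + sum1 = 245·256 + 53 = 62773 = 0xF535.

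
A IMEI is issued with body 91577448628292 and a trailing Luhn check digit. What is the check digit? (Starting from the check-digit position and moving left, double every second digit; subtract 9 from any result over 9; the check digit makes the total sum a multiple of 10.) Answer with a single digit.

8

Partial digits right→left: 2 9 2 8 2 6 8 4 4 7 7 5 1 9
Double every second digit counting from the check-digit position (so the 1st, 3rd, 5th, ... of the partial from the right).
  doubled (with −9 where >9): 4 4 4 7 8 5 2 → sum 34
  kept as-is: 9 8 6 4 7 5 9 → sum 48
Total = 34 + 48 = 82.
Check digit = (10 − (82 mod 10)) mod 10 = 8.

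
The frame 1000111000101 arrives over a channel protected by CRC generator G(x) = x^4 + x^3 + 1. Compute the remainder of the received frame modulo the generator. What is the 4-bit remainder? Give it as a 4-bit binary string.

Modulo-2 division of 1000111000101 by 11001:
  pos 0: 10001 XOR 11001 = 01000
  pos 1: 10001 XOR 11001 = 01000
  pos 2: 10001 XOR 11001 = 01000
  pos 3: 10000 XOR 11001 = 01001
  pos 4: 10010 XOR 11001 = 01011
  pos 5: 10110 XOR 11001 = 01111
  pos 6: 11111 XOR 11001 = 00110
  pos 8: 11001 XOR 11001 = 00000
Remainder = 0000 (zero — the frame passes the CRC check).

0000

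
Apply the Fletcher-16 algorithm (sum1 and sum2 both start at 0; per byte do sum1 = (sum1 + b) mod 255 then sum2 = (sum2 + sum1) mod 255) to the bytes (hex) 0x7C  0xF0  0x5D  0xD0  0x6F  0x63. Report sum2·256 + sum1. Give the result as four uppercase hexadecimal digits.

C96E

Running sums (mod 255):
  after byte 0 (0x7C): sum1=124, sum2=124
  after byte 1 (0xF0): sum1=109, sum2=233
  after byte 2 (0x5D): sum1=202, sum2=180
  after byte 3 (0xD0): sum1=155, sum2=80
  after byte 4 (0x6F): sum1=11, sum2=91
  after byte 5 (0x63): sum1=110, sum2=201
Checksum = sum2·256 + sum1 = 201·256 + 110 = 51566 = 0xC96E.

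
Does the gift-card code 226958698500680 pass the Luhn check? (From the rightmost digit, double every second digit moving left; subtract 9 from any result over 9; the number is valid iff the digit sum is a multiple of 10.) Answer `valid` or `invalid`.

From the right, keep odd positions and double even positions (subtract 9 from any doubled value over 9):
  doubled (positions 2,4,...): 7 0 1 9 7 9 4 → sum 37
  kept (positions 1,3,...): 0 6 0 8 6 5 6 2 → sum 33
Total = 70.
70 mod 10 = 0, so the number is valid.

valid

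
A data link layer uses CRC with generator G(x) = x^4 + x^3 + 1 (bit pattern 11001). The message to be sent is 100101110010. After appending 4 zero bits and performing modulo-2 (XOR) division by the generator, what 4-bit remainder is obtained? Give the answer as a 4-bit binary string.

Append 4 zeros: 1001011100100000. Divide by 11001 (XOR where the leading bit is 1):
  pos 0: 10010 XOR 11001 = 01011
  pos 1: 10111 XOR 11001 = 01110
  pos 2: 11101 XOR 11001 = 00100
  pos 4: 10010 XOR 11001 = 01011
  pos 5: 10110 XOR 11001 = 01111
  pos 6: 11111 XOR 11001 = 00110
  pos 8: 11000 XOR 11001 = 00001
Remainder (last 4 bits) = 1000. This is the CRC / FCS.

1000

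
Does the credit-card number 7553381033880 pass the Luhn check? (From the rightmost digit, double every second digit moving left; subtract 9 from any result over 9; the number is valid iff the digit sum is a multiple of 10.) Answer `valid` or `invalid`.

From the right, keep odd positions and double even positions (subtract 9 from any doubled value over 9):
  doubled (positions 2,4,...): 7 6 0 7 6 1 → sum 27
  kept (positions 1,3,...): 0 8 3 1 3 5 7 → sum 27
Total = 54.
54 mod 10 = 4, so the number is invalid.

invalid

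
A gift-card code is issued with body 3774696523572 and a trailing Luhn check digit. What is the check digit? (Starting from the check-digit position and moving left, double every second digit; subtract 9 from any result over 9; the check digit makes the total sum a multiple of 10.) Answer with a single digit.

9

Partial digits right→left: 2 7 5 3 2 5 6 9 6 4 7 7 3
Double every second digit counting from the check-digit position (so the 1st, 3rd, 5th, ... of the partial from the right).
  doubled (with −9 where >9): 4 1 4 3 3 5 6 → sum 26
  kept as-is: 7 3 5 9 4 7 → sum 35
Total = 26 + 35 = 61.
Check digit = (10 − (61 mod 10)) mod 10 = 9.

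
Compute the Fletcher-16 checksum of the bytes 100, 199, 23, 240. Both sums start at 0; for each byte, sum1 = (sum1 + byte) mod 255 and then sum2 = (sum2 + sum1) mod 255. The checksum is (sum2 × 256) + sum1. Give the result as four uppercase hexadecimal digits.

0834

Running sums (mod 255):
  after byte 0 (100): sum1=100, sum2=100
  after byte 1 (199): sum1=44, sum2=144
  after byte 2 (23): sum1=67, sum2=211
  after byte 3 (240): sum1=52, sum2=8
Checksum = sum2·256 + sum1 = 8·256 + 52 = 2100 = 0x0834.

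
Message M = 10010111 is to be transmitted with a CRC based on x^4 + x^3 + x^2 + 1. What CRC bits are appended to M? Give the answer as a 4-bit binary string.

Append 4 zeros: 100101110000. Divide by 11101 (XOR where the leading bit is 1):
  pos 0: 10010 XOR 11101 = 01111
  pos 1: 11111 XOR 11101 = 00010
  pos 4: 10110 XOR 11101 = 01011
  pos 5: 10110 XOR 11101 = 01011
  pos 6: 10110 XOR 11101 = 01011
  pos 7: 10110 XOR 11101 = 01011
Remainder (last 4 bits) = 1011. This is the CRC / FCS.

1011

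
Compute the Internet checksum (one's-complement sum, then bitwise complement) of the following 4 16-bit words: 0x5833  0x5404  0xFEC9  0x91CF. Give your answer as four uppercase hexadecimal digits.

C32E

One's-complement addition (fold any carry out of bit 15 back into bit 0):
  0x5833 + 0x5404 = 0x0AC37
  0xAC37 + 0xFEC9 = 0x1AB00 → wrap carry → 0xAB01
  0xAB01 + 0x91CF = 0x13CD0 → wrap carry → 0x3CD1
One's-complement sum = 0x3CD1.
Checksum = ~0x3CD1 & 0xFFFF = 0xC32E.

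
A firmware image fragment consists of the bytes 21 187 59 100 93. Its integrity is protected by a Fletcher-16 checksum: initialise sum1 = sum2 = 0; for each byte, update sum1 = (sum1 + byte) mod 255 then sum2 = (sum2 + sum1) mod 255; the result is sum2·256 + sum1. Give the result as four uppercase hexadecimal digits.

30CD

Running sums (mod 255):
  after byte 0 (21): sum1=21, sum2=21
  after byte 1 (187): sum1=208, sum2=229
  after byte 2 (59): sum1=12, sum2=241
  after byte 3 (100): sum1=112, sum2=98
  after byte 4 (93): sum1=205, sum2=48
Checksum = sum2·256 + sum1 = 48·256 + 205 = 12493 = 0x30CD.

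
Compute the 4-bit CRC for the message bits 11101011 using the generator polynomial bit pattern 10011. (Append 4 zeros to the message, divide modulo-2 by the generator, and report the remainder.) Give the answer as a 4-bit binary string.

Append 4 zeros: 111010110000. Divide by 10011 (XOR where the leading bit is 1):
  pos 0: 11101 XOR 10011 = 01110
  pos 1: 11100 XOR 10011 = 01111
  pos 2: 11111 XOR 10011 = 01100
  pos 3: 11001 XOR 10011 = 01010
  pos 4: 10100 XOR 10011 = 00111
  pos 6: 11100 XOR 10011 = 01111
  pos 7: 11110 XOR 10011 = 01101
Remainder (last 4 bits) = 1101. This is the CRC / FCS.

1101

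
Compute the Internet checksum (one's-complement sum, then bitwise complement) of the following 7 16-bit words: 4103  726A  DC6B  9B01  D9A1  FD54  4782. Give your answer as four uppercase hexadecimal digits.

One's-complement addition (fold any carry out of bit 15 back into bit 0):
  0x4103 + 0x726A = 0x0B36D
  0xB36D + 0xDC6B = 0x18FD8 → wrap carry → 0x8FD9
  0x8FD9 + 0x9B01 = 0x12ADA → wrap carry → 0x2ADB
  0x2ADB + 0xD9A1 = 0x1047C → wrap carry → 0x047D
  0x047D + 0xFD54 = 0x101D1 → wrap carry → 0x01D2
  0x01D2 + 0x4782 = 0x04954
One's-complement sum = 0x4954.
Checksum = ~0x4954 & 0xFFFF = 0xB6AB.

B6AB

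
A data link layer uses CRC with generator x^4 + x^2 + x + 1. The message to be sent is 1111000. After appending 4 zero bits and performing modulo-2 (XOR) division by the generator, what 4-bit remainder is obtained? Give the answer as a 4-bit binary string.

1111

Append 4 zeros: 11110000000. Divide by 10111 (XOR where the leading bit is 1):
  pos 0: 11110 XOR 10111 = 01001
  pos 1: 10010 XOR 10111 = 00101
  pos 3: 10100 XOR 10111 = 00011
  pos 6: 11000 XOR 10111 = 01111
Remainder (last 4 bits) = 1111. This is the CRC / FCS.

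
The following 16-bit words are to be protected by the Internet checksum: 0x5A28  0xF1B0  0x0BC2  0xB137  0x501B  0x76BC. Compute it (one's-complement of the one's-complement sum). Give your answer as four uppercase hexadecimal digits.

One's-complement addition (fold any carry out of bit 15 back into bit 0):
  0x5A28 + 0xF1B0 = 0x14BD8 → wrap carry → 0x4BD9
  0x4BD9 + 0x0BC2 = 0x0579B
  0x579B + 0xB137 = 0x108D2 → wrap carry → 0x08D3
  0x08D3 + 0x501B = 0x058EE
  0x58EE + 0x76BC = 0x0CFAA
One's-complement sum = 0xCFAA.
Checksum = ~0xCFAA & 0xFFFF = 0x3055.

3055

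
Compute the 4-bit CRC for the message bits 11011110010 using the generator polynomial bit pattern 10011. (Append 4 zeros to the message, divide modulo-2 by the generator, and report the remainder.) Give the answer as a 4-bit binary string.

0100

Append 4 zeros: 110111100100000. Divide by 10011 (XOR where the leading bit is 1):
  pos 0: 11011 XOR 10011 = 01000
  pos 1: 10001 XOR 10011 = 00010
  pos 4: 10100 XOR 10011 = 00111
  pos 6: 11110 XOR 10011 = 01101
  pos 7: 11010 XOR 10011 = 01001
  pos 8: 10010 XOR 10011 = 00001
Remainder (last 4 bits) = 0100. This is the CRC / FCS.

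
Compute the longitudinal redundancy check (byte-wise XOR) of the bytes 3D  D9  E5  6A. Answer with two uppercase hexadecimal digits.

XOR the bytes together:
  start with 0x3D
  0x3D ⊕ 0xD9 = 0xE4
  0xE4 ⊕ 0xE5 = 0x01
  0x01 ⊕ 0x6A = 0x6B

6B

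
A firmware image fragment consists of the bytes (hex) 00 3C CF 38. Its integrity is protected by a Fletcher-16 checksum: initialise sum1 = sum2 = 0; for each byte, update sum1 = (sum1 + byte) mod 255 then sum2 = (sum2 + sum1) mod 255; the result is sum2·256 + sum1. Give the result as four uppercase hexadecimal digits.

Running sums (mod 255):
  after byte 0 (00): sum1=0, sum2=0
  after byte 1 (3C): sum1=60, sum2=60
  after byte 2 (CF): sum1=12, sum2=72
  after byte 3 (38): sum1=68, sum2=140
Checksum = sum2·256 + sum1 = 140·256 + 68 = 35908 = 0x8C44.

8C44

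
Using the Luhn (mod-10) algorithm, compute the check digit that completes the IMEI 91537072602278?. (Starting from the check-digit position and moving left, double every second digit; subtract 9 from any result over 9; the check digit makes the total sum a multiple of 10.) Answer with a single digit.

Partial digits right→left: 8 7 2 2 0 6 2 7 0 7 3 5 1 9
Double every second digit counting from the check-digit position (so the 1st, 3rd, 5th, ... of the partial from the right).
  doubled (with −9 where >9): 7 4 0 4 0 6 2 → sum 23
  kept as-is: 7 2 6 7 7 5 9 → sum 43
Total = 23 + 43 = 66.
Check digit = (10 − (66 mod 10)) mod 10 = 4.

4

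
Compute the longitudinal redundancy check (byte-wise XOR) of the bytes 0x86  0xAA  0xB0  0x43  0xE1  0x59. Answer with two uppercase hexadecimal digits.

XOR the bytes together:
  start with 0x86
  0x86 ⊕ 0xAA = 0x2C
  0x2C ⊕ 0xB0 = 0x9C
  0x9C ⊕ 0x43 = 0xDF
  0xDF ⊕ 0xE1 = 0x3E
  0x3E ⊕ 0x59 = 0x67

67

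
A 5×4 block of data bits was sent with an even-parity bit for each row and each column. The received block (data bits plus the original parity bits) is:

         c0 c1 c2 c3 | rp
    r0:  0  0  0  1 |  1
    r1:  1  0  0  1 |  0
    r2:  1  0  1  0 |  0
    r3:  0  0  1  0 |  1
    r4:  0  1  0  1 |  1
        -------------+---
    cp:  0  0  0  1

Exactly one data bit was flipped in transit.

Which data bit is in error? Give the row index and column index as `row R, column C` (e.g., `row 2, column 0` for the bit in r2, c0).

Recompute each row's even parity and compare to rp:
  r0: data parity 1, sent rp 1 → ok
  r1: data parity 0, sent rp 0 → ok
  r2: data parity 0, sent rp 0 → ok
  r3: data parity 1, sent rp 1 → ok
  r4: data parity 0, sent rp 1 → mismatch
Recompute each column's even parity and compare to cp:
  c0: data parity 0, sent cp 0 → ok
  c1: data parity 1, sent cp 0 → mismatch
  c2: data parity 0, sent cp 0 → ok
  c3: data parity 1, sent cp 1 → ok
Exactly one row (r4) and one column (c1) fail → the flipped bit is at their intersection.

row 4, column 1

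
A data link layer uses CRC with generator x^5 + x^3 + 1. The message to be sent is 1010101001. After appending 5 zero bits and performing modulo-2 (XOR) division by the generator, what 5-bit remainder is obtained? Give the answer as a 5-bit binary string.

Append 5 zeros: 101010100100000. Divide by 101001 (XOR where the leading bit is 1):
  pos 0: 101010 XOR 101001 = 000011
  pos 4: 111001 XOR 101001 = 010000
  pos 5: 100000 XOR 101001 = 001001
  pos 7: 100100 XOR 101001 = 001101
  pos 9: 110100 XOR 101001 = 011101
Remainder (last 5 bits) = 11101. This is the CRC / FCS.

11101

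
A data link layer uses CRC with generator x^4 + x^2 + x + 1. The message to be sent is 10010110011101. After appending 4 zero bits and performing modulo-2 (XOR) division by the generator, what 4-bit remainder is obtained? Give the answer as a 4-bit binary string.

1111

Append 4 zeros: 100101100111010000. Divide by 10111 (XOR where the leading bit is 1):
  pos 0: 10010 XOR 10111 = 00101
  pos 2: 10111 XOR 10111 = 00000
  pos 9: 11101 XOR 10111 = 01010
  pos 10: 10100 XOR 10111 = 00011
  pos 13: 11000 XOR 10111 = 01111
Remainder (last 4 bits) = 1111. This is the CRC / FCS.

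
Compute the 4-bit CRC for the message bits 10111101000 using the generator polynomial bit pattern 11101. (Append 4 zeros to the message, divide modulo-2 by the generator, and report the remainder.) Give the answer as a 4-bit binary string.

Append 4 zeros: 101111010000000. Divide by 11101 (XOR where the leading bit is 1):
  pos 0: 10111 XOR 11101 = 01010
  pos 1: 10101 XOR 11101 = 01000
  pos 2: 10000 XOR 11101 = 01101
  pos 3: 11011 XOR 11101 = 00110
  pos 5: 11000 XOR 11101 = 00101
  pos 7: 10100 XOR 11101 = 01001
  pos 8: 10010 XOR 11101 = 01111
  pos 9: 11110 XOR 11101 = 00011
Remainder (last 4 bits) = 0110. This is the CRC / FCS.

0110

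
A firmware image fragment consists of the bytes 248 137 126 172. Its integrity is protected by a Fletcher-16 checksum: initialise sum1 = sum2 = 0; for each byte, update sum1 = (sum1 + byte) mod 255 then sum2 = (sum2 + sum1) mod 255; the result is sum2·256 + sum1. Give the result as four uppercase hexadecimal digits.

Running sums (mod 255):
  after byte 0 (248): sum1=248, sum2=248
  after byte 1 (137): sum1=130, sum2=123
  after byte 2 (126): sum1=1, sum2=124
  after byte 3 (172): sum1=173, sum2=42
Checksum = sum2·256 + sum1 = 42·256 + 173 = 10925 = 0x2AAD.

2AAD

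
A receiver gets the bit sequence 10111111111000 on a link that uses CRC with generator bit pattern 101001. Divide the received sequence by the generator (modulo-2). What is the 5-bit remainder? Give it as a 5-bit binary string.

00000

Modulo-2 division of 10111111111000 by 101001:
  pos 0: 101111 XOR 101001 = 000110
  pos 3: 110111 XOR 101001 = 011110
  pos 4: 111101 XOR 101001 = 010100
  pos 5: 101001 XOR 101001 = 000000
Remainder = 00000 (zero — the frame passes the CRC check).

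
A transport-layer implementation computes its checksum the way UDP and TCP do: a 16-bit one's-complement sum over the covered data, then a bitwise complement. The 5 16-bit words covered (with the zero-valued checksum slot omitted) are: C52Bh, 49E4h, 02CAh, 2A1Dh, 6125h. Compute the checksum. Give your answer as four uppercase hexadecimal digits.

62E3

One's-complement addition (fold any carry out of bit 15 back into bit 0):
  0xC52B + 0x49E4 = 0x10F0F → wrap carry → 0x0F10
  0x0F10 + 0x02CA = 0x011DA
  0x11DA + 0x2A1D = 0x03BF7
  0x3BF7 + 0x6125 = 0x09D1C
One's-complement sum = 0x9D1C.
Checksum = ~0x9D1C & 0xFFFF = 0x62E3.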